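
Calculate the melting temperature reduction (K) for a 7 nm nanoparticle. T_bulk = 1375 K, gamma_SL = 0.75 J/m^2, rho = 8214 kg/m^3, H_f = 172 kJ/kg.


Radius R = 7/2 = 3.5 nm = 3.5e-09 m
Convert H_f = 172 kJ/kg = 172000 J/kg
dT = 2 * gamma_SL * T_bulk / (rho * H_f * R)
dT = 2 * 0.75 * 1375 / (8214 * 172000 * 3.5e-09)
dT = 417.1 K

417.1


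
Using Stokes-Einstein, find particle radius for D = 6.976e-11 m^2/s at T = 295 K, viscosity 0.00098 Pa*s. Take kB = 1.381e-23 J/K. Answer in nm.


Stokes-Einstein: R = kB*T / (6*pi*eta*D)
R = 1.381e-23 * 295 / (6 * pi * 0.00098 * 6.976e-11)
R = 3.16142e-09 m = 3.16 nm

3.16


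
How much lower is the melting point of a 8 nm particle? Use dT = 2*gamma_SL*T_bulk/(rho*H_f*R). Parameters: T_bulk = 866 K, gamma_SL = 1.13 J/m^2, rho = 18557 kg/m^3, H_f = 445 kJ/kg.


Radius R = 8/2 = 4 nm = 4e-09 m
Convert H_f = 445 kJ/kg = 445000 J/kg
dT = 2 * gamma_SL * T_bulk / (rho * H_f * R)
dT = 2 * 1.13 * 866 / (18557 * 445000 * 4e-09)
dT = 59.3 K

59.3


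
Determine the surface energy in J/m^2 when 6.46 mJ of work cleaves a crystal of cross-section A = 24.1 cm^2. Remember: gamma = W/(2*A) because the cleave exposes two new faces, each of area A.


Convert: A = 24.1 cm^2 = 0.00241 m^2, W = 6.46 mJ = 0.00646 J
Cleaving exposes two faces of area A, so total new surface = 2*A and gamma = W / (2*A)
gamma = 0.00646 / (2 * 0.00241)
gamma = 1.34 J/m^2

1.34


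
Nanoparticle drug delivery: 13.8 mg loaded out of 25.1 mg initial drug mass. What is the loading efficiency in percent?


Drug loading efficiency = (drug loaded / drug initial) * 100
DLE = 13.8 / 25.1 * 100
DLE = 0.5498 * 100
DLE = 54.98%

54.98


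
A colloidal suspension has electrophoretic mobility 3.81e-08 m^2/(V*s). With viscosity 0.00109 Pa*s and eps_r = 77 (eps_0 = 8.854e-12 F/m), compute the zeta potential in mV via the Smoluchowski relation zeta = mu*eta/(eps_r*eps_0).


Smoluchowski equation: zeta = mu * eta / (eps_r * eps_0)
zeta = 3.81e-08 * 0.00109 / (77 * 8.854e-12)
zeta = 0.060915 V = 60.91 mV

60.91


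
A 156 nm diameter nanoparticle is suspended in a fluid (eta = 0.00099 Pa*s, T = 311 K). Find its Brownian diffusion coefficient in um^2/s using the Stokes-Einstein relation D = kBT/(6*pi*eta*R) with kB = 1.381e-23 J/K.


Radius R = 156/2 = 78 nm = 7.8e-08 m
D = kB*T / (6*pi*eta*R)
D = 1.381e-23 * 311 / (6 * pi * 0.00099 * 7.8e-08)
D = 2.95069e-12 m^2/s = 2.951 um^2/s

2.951


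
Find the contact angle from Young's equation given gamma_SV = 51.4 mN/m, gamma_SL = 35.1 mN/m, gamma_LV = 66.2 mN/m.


cos(theta) = (gamma_SV - gamma_SL) / gamma_LV
cos(theta) = (51.4 - 35.1) / 66.2
cos(theta) = 0.246224
theta = arccos(0.246224) = 75.75 degrees

75.75


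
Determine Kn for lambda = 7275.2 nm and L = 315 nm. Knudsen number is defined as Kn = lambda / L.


Knudsen number Kn = lambda / L
Kn = 7275.2 / 315
Kn = 23.0959

23.0959


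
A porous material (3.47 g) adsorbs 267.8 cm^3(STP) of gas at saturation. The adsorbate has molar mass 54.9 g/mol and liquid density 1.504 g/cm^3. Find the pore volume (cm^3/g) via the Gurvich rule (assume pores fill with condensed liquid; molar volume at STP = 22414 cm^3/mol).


Moles adsorbed n = V_ads / 22414 = 267.8 / 22414 = 1.194789e-02 mol
Liquid volume V_liq = n * M / rho_liq = 1.194789e-02 * 54.9 / 1.504 = 0.43613 cm^3
Specific pore volume V_pore = V_liq / m_sample = 0.43613 / 3.47
V_pore = 0.1257 cm^3/g

0.1257


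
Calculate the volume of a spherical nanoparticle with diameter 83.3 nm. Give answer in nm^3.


Radius r = 83.3/2 = 41.65 nm
Volume V = (4/3) * pi * r^3
V = (4/3) * pi * (41.65)^3
V = 302645.09 nm^3

302645.09


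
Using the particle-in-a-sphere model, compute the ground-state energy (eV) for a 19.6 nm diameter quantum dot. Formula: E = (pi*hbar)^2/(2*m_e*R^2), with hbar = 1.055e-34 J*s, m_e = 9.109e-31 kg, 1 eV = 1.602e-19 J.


Radius R = 19.6/2 = 9.8 nm = 9.8e-09 m
E = (pi * 1.055e-34)^2 / (2 * 9.109e-31 * (9.8e-09)^2)
E(J) = 6.27844e-22
E = E(J) / 1.602e-19 = 0.0039 eV

0.0039


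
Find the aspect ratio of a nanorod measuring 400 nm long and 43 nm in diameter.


Aspect ratio AR = length / diameter
AR = 400 / 43
AR = 9.3

9.3


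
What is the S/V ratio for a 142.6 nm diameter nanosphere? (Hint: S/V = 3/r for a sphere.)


Radius r = 142.6/2 = 71.3 nm
S/V = 3 / r = 3 / 71.3
S/V = 0.0421 nm^-1

0.0421


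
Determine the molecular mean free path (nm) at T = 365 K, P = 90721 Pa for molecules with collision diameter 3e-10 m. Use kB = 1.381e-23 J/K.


Mean free path: lambda = kB*T / (sqrt(2) * pi * d^2 * P)
lambda = 1.381e-23 * 365 / (sqrt(2) * pi * (3e-10)^2 * 90721)
lambda = 1.38954e-07 m
lambda = 138.95 nm

138.95


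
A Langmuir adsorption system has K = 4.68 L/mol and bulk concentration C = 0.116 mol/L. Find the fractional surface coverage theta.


Langmuir isotherm: theta = K*C / (1 + K*C)
K*C = 4.68 * 0.116 = 0.54288
theta = 0.54288 / (1 + 0.54288) = 0.54288 / 1.54288
theta = 0.3519

0.3519


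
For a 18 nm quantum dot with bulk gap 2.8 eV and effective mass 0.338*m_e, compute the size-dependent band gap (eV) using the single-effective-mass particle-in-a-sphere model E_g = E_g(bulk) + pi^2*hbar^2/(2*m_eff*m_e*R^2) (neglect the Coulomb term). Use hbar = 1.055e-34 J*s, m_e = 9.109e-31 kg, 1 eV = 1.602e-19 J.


Radius R = 18/2 nm = 9e-09 m
Confinement energy dE = pi^2 * hbar^2 / (2 * m_eff * m_e * R^2)
dE = pi^2 * (1.055e-34)^2 / (2 * 0.338 * 9.109e-31 * (9e-09)^2) J, divided by 1.602e-19 J/eV
dE = 0.0137 eV
Total band gap = E_g(bulk) + dE = 2.8 + 0.0137 = 2.8137 eV

2.8137


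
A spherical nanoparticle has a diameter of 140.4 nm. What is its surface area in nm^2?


Radius r = 140.4/2 = 70.2 nm
Surface area SA = 4 * pi * r^2
SA = 4 * pi * (70.2)^2
SA = 61927.58 nm^2

61927.58


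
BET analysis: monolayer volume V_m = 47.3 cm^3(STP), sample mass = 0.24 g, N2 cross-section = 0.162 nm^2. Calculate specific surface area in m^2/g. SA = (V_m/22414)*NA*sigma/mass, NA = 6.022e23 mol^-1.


Number of moles in monolayer = V_m / 22414 = 47.3 / 22414 = 0.00211029
Number of molecules = moles * NA = 0.00211029 * 6.022e23
SA = molecules * sigma / mass
SA = (47.3 / 22414) * 6.022e23 * 0.162e-18 / 0.24
SA = 857.8 m^2/g

857.8


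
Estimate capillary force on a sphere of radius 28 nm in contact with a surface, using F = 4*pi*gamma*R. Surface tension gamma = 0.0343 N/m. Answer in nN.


Convert radius: R = 28 nm = 2.8e-08 m
F = 4 * pi * gamma * R
F = 4 * pi * 0.0343 * 2.8e-08
F = 1.20687e-08 N = 12.0687 nN

12.0687


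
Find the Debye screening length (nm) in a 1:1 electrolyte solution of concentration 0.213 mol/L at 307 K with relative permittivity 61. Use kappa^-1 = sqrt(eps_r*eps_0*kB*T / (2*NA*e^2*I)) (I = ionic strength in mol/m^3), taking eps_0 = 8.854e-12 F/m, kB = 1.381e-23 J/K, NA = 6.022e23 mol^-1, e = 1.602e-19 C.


Ionic strength I = 0.213 * 1^2 * 1000 = 213 mol/m^3
kappa^-1 = sqrt(61 * 8.854e-12 * 1.381e-23 * 307 / (2 * 6.022e23 * (1.602e-19)^2 * 213))
kappa^-1 = 0.59 nm

0.59


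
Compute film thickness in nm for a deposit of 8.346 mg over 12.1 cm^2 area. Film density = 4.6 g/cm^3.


Convert: m = 8.346 mg = 8.3460e-06 kg, A = 12.1 cm^2 = 1.2100e-03 m^2, rho = 4.6 g/cm^3 = 4600 kg/m^3
t = m / (A * rho)
t = 8.3460e-06 / (1.2100e-03 * 4600)
t = 1.4995e-06 m = 1499.5 nm

1499.5


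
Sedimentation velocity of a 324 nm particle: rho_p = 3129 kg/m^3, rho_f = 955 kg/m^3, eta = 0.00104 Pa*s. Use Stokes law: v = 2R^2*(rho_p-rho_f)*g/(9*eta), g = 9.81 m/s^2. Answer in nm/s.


Radius R = 324/2 nm = 1.62e-07 m
Density difference = 3129 - 955 = 2174 kg/m^3
v = 2 * R^2 * (rho_p - rho_f) * g / (9 * eta)
v = 2 * (1.62e-07)^2 * 2174 * 9.81 / (9 * 0.00104)
v = 1.19595e-07 m/s = 119.5949 nm/s

119.5949


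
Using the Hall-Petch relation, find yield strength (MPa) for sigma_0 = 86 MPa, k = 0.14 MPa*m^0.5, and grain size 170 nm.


d = 170 nm = 1.7e-07 m
sqrt(d) = 0.0004123106
Hall-Petch contribution = k / sqrt(d) = 0.14 / 0.0004123106 = 339.5 MPa
sigma = sigma_0 + k/sqrt(d) = 86 + 339.5 = 425.5 MPa

425.5


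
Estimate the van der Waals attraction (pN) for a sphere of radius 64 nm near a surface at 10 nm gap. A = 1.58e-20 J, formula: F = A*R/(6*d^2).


Convert to SI: R = 64 nm = 6.4e-08 m, d = 10 nm = 1e-08 m
F = A * R / (6 * d^2)
F = 1.58e-20 * 6.4e-08 / (6 * (1e-08)^2)
F = 1.68533e-12 N = 1.685 pN

1.685


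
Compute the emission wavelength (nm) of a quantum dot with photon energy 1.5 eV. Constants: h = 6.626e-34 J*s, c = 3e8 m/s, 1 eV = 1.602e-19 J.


Convert energy: E = 1.5 eV = 1.5 * 1.602e-19 = 2.403e-19 J
lambda = h*c / E = 6.626e-34 * 3e8 / 2.403e-19
lambda = 8.27216e-07 m = 827.2 nm

827.2


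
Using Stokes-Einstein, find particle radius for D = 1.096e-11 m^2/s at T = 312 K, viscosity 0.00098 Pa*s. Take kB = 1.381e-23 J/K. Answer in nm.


Stokes-Einstein: R = kB*T / (6*pi*eta*D)
R = 1.381e-23 * 312 / (6 * pi * 0.00098 * 1.096e-11)
R = 2.12819e-08 m = 21.28 nm

21.28


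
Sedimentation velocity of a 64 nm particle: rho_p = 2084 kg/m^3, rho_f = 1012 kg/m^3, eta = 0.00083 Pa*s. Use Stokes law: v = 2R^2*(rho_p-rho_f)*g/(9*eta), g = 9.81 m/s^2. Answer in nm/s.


Radius R = 64/2 nm = 3.2e-08 m
Density difference = 2084 - 1012 = 1072 kg/m^3
v = 2 * R^2 * (rho_p - rho_f) * g / (9 * eta)
v = 2 * (3.2e-08)^2 * 1072 * 9.81 / (9 * 0.00083)
v = 2.88319e-09 m/s = 2.8832 nm/s

2.8832


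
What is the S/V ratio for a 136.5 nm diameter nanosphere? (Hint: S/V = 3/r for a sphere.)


Radius r = 136.5/2 = 68.25 nm
S/V = 3 / r = 3 / 68.25
S/V = 0.044 nm^-1

0.044


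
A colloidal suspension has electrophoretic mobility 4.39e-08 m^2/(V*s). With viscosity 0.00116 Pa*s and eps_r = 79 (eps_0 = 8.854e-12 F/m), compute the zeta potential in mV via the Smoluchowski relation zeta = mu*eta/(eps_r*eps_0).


Smoluchowski equation: zeta = mu * eta / (eps_r * eps_0)
zeta = 4.39e-08 * 0.00116 / (79 * 8.854e-12)
zeta = 0.072804 V = 72.8 mV

72.8


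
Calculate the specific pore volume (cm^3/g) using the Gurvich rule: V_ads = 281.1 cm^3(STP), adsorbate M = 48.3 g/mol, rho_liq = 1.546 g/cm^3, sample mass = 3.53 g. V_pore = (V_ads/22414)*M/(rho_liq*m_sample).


Moles adsorbed n = V_ads / 22414 = 281.1 / 22414 = 1.254127e-02 mol
Liquid volume V_liq = n * M / rho_liq = 1.254127e-02 * 48.3 / 1.546 = 0.39181 cm^3
Specific pore volume V_pore = V_liq / m_sample = 0.39181 / 3.53
V_pore = 0.111 cm^3/g

0.111


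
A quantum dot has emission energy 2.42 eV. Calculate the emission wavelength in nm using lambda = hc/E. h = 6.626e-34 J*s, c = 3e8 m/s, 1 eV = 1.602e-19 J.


Convert energy: E = 2.42 eV = 2.42 * 1.602e-19 = 3.87684e-19 J
lambda = h*c / E = 6.626e-34 * 3e8 / 3.87684e-19
lambda = 5.12737e-07 m = 512.7 nm

512.7


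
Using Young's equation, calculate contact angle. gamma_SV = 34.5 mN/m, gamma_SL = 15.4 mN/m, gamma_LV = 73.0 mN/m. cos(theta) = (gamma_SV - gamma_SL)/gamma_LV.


cos(theta) = (gamma_SV - gamma_SL) / gamma_LV
cos(theta) = (34.5 - 15.4) / 73.0
cos(theta) = 0.261644
theta = arccos(0.261644) = 74.83 degrees

74.83


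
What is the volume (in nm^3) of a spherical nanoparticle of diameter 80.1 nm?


Radius r = 80.1/2 = 40.05 nm
Volume V = (4/3) * pi * r^3
V = (4/3) * pi * (40.05)^3
V = 269089.14 nm^3

269089.14


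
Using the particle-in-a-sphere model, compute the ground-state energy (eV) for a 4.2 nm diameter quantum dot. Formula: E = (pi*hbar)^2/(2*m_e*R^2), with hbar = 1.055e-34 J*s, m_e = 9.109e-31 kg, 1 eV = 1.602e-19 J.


Radius R = 4.2/2 = 2.1 nm = 2.1e-09 m
E = (pi * 1.055e-34)^2 / (2 * 9.109e-31 * (2.1e-09)^2)
E(J) = 1.3673e-20
E = E(J) / 1.602e-19 = 0.0853 eV

0.0853


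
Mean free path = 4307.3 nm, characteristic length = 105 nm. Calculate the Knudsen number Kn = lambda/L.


Knudsen number Kn = lambda / L
Kn = 4307.3 / 105
Kn = 41.0219

41.0219


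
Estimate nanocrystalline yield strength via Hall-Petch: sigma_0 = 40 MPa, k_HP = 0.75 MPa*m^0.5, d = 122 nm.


d = 122 nm = 1.22e-07 m
sqrt(d) = 0.000349285
Hall-Petch contribution = k / sqrt(d) = 0.75 / 0.000349285 = 2147.2 MPa
sigma = sigma_0 + k/sqrt(d) = 40 + 2147.2 = 2187.2 MPa

2187.2


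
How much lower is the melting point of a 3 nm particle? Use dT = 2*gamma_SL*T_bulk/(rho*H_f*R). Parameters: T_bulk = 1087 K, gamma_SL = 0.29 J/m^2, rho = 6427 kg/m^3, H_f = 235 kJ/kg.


Radius R = 3/2 = 1.5 nm = 1.5e-09 m
Convert H_f = 235 kJ/kg = 235000 J/kg
dT = 2 * gamma_SL * T_bulk / (rho * H_f * R)
dT = 2 * 0.29 * 1087 / (6427 * 235000 * 1.5e-09)
dT = 278.3 K

278.3


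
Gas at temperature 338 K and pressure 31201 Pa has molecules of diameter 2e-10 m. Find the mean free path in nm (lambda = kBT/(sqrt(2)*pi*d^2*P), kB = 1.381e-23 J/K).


Mean free path: lambda = kB*T / (sqrt(2) * pi * d^2 * P)
lambda = 1.381e-23 * 338 / (sqrt(2) * pi * (2e-10)^2 * 31201)
lambda = 8.41816e-07 m
lambda = 841.82 nm

841.82


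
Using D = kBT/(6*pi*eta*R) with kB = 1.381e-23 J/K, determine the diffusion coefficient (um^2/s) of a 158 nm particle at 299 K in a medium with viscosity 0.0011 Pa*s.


Radius R = 158/2 = 79 nm = 7.9e-08 m
D = kB*T / (6*pi*eta*R)
D = 1.381e-23 * 299 / (6 * pi * 0.0011 * 7.9e-08)
D = 2.52083e-12 m^2/s = 2.521 um^2/s

2.521


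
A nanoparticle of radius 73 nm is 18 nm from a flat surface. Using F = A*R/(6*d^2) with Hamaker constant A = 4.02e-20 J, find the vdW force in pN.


Convert to SI: R = 73 nm = 7.3e-08 m, d = 18 nm = 1.8e-08 m
F = A * R / (6 * d^2)
F = 4.02e-20 * 7.3e-08 / (6 * (1.8e-08)^2)
F = 1.50957e-12 N = 1.51 pN

1.51


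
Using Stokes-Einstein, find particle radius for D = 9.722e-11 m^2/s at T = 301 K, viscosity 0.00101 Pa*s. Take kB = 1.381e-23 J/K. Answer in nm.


Stokes-Einstein: R = kB*T / (6*pi*eta*D)
R = 1.381e-23 * 301 / (6 * pi * 0.00101 * 9.722e-11)
R = 2.24586e-09 m = 2.25 nm

2.25


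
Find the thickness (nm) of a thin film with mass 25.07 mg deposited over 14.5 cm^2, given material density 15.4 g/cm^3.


Convert: m = 25.07 mg = 2.5070e-05 kg, A = 14.5 cm^2 = 1.4500e-03 m^2, rho = 15.4 g/cm^3 = 15400 kg/m^3
t = m / (A * rho)
t = 2.5070e-05 / (1.4500e-03 * 15400)
t = 1.1227e-06 m = 1122.7 nm

1122.7


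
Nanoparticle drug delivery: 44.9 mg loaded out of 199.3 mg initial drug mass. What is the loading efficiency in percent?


Drug loading efficiency = (drug loaded / drug initial) * 100
DLE = 44.9 / 199.3 * 100
DLE = 0.2253 * 100
DLE = 22.53%

22.53


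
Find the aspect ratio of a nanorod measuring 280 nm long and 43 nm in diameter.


Aspect ratio AR = length / diameter
AR = 280 / 43
AR = 6.51

6.51


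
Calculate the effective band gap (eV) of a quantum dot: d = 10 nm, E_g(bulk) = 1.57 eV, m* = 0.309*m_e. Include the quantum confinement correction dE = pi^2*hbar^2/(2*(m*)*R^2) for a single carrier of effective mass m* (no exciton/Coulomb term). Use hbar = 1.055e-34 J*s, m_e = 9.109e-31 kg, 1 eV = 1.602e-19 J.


Radius R = 10/2 nm = 5e-09 m
Confinement energy dE = pi^2 * hbar^2 / (2 * m_eff * m_e * R^2)
dE = pi^2 * (1.055e-34)^2 / (2 * 0.309 * 9.109e-31 * (5e-09)^2) J, divided by 1.602e-19 J/eV
dE = 0.0487 eV
Total band gap = E_g(bulk) + dE = 1.57 + 0.0487 = 1.6187 eV

1.6187


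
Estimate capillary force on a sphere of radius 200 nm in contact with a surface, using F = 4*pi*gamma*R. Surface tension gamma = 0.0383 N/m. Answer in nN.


Convert radius: R = 200 nm = 2e-07 m
F = 4 * pi * gamma * R
F = 4 * pi * 0.0383 * 2e-07
F = 9.62584e-08 N = 96.2584 nN

96.2584


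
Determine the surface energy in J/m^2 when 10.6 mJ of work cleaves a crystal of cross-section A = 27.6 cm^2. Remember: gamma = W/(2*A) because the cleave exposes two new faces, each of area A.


Convert: A = 27.6 cm^2 = 0.00276 m^2, W = 10.6 mJ = 0.0106 J
Cleaving exposes two faces of area A, so total new surface = 2*A and gamma = W / (2*A)
gamma = 0.0106 / (2 * 0.00276)
gamma = 1.92 J/m^2

1.92


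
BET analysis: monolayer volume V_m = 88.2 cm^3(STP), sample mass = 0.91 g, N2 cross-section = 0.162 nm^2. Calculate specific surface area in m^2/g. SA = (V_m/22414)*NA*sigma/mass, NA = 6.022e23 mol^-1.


Number of moles in monolayer = V_m / 22414 = 88.2 / 22414 = 0.00393504
Number of molecules = moles * NA = 0.00393504 * 6.022e23
SA = molecules * sigma / mass
SA = (88.2 / 22414) * 6.022e23 * 0.162e-18 / 0.91
SA = 421.9 m^2/g

421.9


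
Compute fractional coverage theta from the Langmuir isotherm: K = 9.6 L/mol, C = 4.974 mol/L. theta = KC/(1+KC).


Langmuir isotherm: theta = K*C / (1 + K*C)
K*C = 9.6 * 4.974 = 47.7504
theta = 47.7504 / (1 + 47.7504) = 47.7504 / 48.7504
theta = 0.9795

0.9795


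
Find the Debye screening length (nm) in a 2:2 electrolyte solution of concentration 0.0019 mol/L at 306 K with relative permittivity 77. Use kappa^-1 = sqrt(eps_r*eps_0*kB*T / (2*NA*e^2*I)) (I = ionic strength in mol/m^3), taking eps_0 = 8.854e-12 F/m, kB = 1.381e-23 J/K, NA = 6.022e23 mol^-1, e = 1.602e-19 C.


Ionic strength I = 0.0019 * 2^2 * 1000 = 7.6 mol/m^3
kappa^-1 = sqrt(77 * 8.854e-12 * 1.381e-23 * 306 / (2 * 6.022e23 * (1.602e-19)^2 * 7.6))
kappa^-1 = 3.502 nm

3.502


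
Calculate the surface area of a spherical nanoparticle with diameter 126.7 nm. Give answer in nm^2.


Radius r = 126.7/2 = 63.35 nm
Surface area SA = 4 * pi * r^2
SA = 4 * pi * (63.35)^2
SA = 50431.64 nm^2

50431.64


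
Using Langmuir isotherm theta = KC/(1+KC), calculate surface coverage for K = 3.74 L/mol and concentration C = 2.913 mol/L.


Langmuir isotherm: theta = K*C / (1 + K*C)
K*C = 3.74 * 2.913 = 10.89462
theta = 10.89462 / (1 + 10.89462) = 10.89462 / 11.89462
theta = 0.9159

0.9159


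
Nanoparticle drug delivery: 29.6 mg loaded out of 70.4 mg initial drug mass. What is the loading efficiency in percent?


Drug loading efficiency = (drug loaded / drug initial) * 100
DLE = 29.6 / 70.4 * 100
DLE = 0.4205 * 100
DLE = 42.05%

42.05


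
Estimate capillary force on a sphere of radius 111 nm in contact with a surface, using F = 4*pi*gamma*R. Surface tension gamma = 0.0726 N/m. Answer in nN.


Convert radius: R = 111 nm = 1.11e-07 m
F = 4 * pi * gamma * R
F = 4 * pi * 0.0726 * 1.11e-07
F = 1.01267e-07 N = 101.2674 nN

101.2674


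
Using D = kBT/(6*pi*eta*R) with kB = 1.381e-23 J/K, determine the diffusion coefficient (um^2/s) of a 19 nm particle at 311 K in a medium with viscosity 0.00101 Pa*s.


Radius R = 19/2 = 9.5 nm = 9.5e-09 m
D = kB*T / (6*pi*eta*R)
D = 1.381e-23 * 311 / (6 * pi * 0.00101 * 9.5e-09)
D = 2.3747e-11 m^2/s = 23.747 um^2/s

23.747


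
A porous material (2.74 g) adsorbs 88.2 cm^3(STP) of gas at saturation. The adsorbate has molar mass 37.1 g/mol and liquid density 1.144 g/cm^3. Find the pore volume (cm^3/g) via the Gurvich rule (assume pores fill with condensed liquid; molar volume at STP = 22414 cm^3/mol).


Moles adsorbed n = V_ads / 22414 = 88.2 / 22414 = 3.935041e-03 mol
Liquid volume V_liq = n * M / rho_liq = 3.935041e-03 * 37.1 / 1.144 = 0.12761 cm^3
Specific pore volume V_pore = V_liq / m_sample = 0.12761 / 2.74
V_pore = 0.0466 cm^3/g

0.0466


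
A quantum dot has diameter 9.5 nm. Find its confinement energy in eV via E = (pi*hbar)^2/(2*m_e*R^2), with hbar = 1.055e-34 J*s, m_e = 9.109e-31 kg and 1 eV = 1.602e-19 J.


Radius R = 9.5/2 = 4.75 nm = 4.75e-09 m
E = (pi * 1.055e-34)^2 / (2 * 9.109e-31 * (4.75e-09)^2)
E(J) = 2.67249e-21
E = E(J) / 1.602e-19 = 0.0167 eV

0.0167


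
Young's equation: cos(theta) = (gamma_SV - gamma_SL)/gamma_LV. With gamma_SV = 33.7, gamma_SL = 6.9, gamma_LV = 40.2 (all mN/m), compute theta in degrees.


cos(theta) = (gamma_SV - gamma_SL) / gamma_LV
cos(theta) = (33.7 - 6.9) / 40.2
cos(theta) = 0.666667
theta = arccos(0.666667) = 48.19 degrees

48.19


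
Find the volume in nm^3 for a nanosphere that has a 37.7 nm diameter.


Radius r = 37.7/2 = 18.85 nm
Volume V = (4/3) * pi * r^3
V = (4/3) * pi * (18.85)^3
V = 28055.8 nm^3

28055.8


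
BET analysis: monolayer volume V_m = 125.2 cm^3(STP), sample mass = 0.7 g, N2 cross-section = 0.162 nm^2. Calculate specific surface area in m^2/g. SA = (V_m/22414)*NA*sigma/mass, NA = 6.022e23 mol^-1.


Number of moles in monolayer = V_m / 22414 = 125.2 / 22414 = 0.00558579
Number of molecules = moles * NA = 0.00558579 * 6.022e23
SA = molecules * sigma / mass
SA = (125.2 / 22414) * 6.022e23 * 0.162e-18 / 0.7
SA = 778.5 m^2/g

778.5


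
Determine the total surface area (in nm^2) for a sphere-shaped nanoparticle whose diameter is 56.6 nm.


Radius r = 56.6/2 = 28.3 nm
Surface area SA = 4 * pi * r^2
SA = 4 * pi * (28.3)^2
SA = 10064.28 nm^2

10064.28


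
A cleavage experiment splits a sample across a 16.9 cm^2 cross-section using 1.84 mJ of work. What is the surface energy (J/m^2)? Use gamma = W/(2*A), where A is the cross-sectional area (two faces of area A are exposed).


Convert: A = 16.9 cm^2 = 0.00169 m^2, W = 1.84 mJ = 0.00184 J
Cleaving exposes two faces of area A, so total new surface = 2*A and gamma = W / (2*A)
gamma = 0.00184 / (2 * 0.00169)
gamma = 0.544 J/m^2

0.544


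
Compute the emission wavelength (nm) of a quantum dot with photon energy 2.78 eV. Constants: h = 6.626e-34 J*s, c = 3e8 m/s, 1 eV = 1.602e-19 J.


Convert energy: E = 2.78 eV = 2.78 * 1.602e-19 = 4.45356e-19 J
lambda = h*c / E = 6.626e-34 * 3e8 / 4.45356e-19
lambda = 4.4634e-07 m = 446.3 nm

446.3


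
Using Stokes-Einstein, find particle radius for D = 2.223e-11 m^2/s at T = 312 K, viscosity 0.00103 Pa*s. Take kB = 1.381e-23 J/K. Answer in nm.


Stokes-Einstein: R = kB*T / (6*pi*eta*D)
R = 1.381e-23 * 312 / (6 * pi * 0.00103 * 2.223e-11)
R = 9.98322e-09 m = 9.98 nm

9.98


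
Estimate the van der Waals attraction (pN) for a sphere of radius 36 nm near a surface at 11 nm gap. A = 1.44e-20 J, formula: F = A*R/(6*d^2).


Convert to SI: R = 36 nm = 3.6e-08 m, d = 11 nm = 1.1e-08 m
F = A * R / (6 * d^2)
F = 1.44e-20 * 3.6e-08 / (6 * (1.1e-08)^2)
F = 7.1405e-13 N = 0.714 pN

0.714


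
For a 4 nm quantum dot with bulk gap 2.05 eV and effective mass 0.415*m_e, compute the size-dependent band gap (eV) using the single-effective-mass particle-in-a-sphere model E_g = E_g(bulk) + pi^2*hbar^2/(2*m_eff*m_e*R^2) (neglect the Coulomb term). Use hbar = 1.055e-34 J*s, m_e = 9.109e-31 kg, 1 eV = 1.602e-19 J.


Radius R = 4/2 nm = 2e-09 m
Confinement energy dE = pi^2 * hbar^2 / (2 * m_eff * m_e * R^2)
dE = pi^2 * (1.055e-34)^2 / (2 * 0.415 * 9.109e-31 * (2e-09)^2) J, divided by 1.602e-19 J/eV
dE = 0.2267 eV
Total band gap = E_g(bulk) + dE = 2.05 + 0.2267 = 2.2767 eV

2.2767


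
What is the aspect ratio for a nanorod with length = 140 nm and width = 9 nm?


Aspect ratio AR = length / diameter
AR = 140 / 9
AR = 15.56

15.56


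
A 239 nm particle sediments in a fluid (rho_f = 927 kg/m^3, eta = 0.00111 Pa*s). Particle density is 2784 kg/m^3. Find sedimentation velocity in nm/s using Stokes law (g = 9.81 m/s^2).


Radius R = 239/2 nm = 1.195e-07 m
Density difference = 2784 - 927 = 1857 kg/m^3
v = 2 * R^2 * (rho_p - rho_f) * g / (9 * eta)
v = 2 * (1.195e-07)^2 * 1857 * 9.81 / (9 * 0.00111)
v = 5.20812e-08 m/s = 52.0812 nm/s

52.0812


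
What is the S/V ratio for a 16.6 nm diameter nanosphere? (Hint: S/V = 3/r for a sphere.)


Radius r = 16.6/2 = 8.3 nm
S/V = 3 / r = 3 / 8.3
S/V = 0.3614 nm^-1

0.3614


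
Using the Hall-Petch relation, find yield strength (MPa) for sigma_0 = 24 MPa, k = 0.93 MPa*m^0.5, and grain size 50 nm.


d = 50 nm = 5e-08 m
sqrt(d) = 0.0002236068
Hall-Petch contribution = k / sqrt(d) = 0.93 / 0.0002236068 = 4159.1 MPa
sigma = sigma_0 + k/sqrt(d) = 24 + 4159.1 = 4183.1 MPa

4183.1


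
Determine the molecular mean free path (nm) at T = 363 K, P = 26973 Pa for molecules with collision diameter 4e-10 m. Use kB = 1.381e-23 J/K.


Mean free path: lambda = kB*T / (sqrt(2) * pi * d^2 * P)
lambda = 1.381e-23 * 363 / (sqrt(2) * pi * (4e-10)^2 * 26973)
lambda = 2.61449e-07 m
lambda = 261.45 nm

261.45


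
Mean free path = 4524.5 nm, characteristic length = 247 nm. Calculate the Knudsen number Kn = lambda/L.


Knudsen number Kn = lambda / L
Kn = 4524.5 / 247
Kn = 18.3178

18.3178


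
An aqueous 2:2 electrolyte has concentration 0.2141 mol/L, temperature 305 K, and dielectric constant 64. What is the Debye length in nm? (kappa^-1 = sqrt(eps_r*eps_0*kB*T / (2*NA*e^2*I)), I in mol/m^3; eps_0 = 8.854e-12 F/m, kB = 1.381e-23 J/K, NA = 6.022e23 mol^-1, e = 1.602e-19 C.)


Ionic strength I = 0.2141 * 2^2 * 1000 = 856.4 mol/m^3
kappa^-1 = sqrt(64 * 8.854e-12 * 1.381e-23 * 305 / (2 * 6.022e23 * (1.602e-19)^2 * 856.4))
kappa^-1 = 0.3 nm

0.3


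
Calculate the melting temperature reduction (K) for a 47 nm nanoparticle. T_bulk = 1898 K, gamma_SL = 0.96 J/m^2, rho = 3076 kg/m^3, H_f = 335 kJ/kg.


Radius R = 47/2 = 23.5 nm = 2.35e-08 m
Convert H_f = 335 kJ/kg = 335000 J/kg
dT = 2 * gamma_SL * T_bulk / (rho * H_f * R)
dT = 2 * 0.96 * 1898 / (3076 * 335000 * 2.35e-08)
dT = 150.5 K

150.5


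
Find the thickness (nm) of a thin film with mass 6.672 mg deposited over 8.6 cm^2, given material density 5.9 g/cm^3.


Convert: m = 6.672 mg = 6.6720e-06 kg, A = 8.6 cm^2 = 8.6000e-04 m^2, rho = 5.9 g/cm^3 = 5900 kg/m^3
t = m / (A * rho)
t = 6.6720e-06 / (8.6000e-04 * 5900)
t = 1.3149e-06 m = 1314.9 nm

1314.9


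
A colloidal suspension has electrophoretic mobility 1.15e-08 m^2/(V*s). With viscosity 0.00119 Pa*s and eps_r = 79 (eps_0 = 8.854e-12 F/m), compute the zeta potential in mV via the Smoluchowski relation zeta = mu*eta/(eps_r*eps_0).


Smoluchowski equation: zeta = mu * eta / (eps_r * eps_0)
zeta = 1.15e-08 * 0.00119 / (79 * 8.854e-12)
zeta = 0.019565 V = 19.56 mV

19.56


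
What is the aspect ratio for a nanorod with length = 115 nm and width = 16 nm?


Aspect ratio AR = length / diameter
AR = 115 / 16
AR = 7.19

7.19


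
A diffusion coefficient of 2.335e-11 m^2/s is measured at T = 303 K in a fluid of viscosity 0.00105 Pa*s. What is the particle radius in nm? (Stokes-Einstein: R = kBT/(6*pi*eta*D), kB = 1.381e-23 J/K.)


Stokes-Einstein: R = kB*T / (6*pi*eta*D)
R = 1.381e-23 * 303 / (6 * pi * 0.00105 * 2.335e-11)
R = 9.05439e-09 m = 9.05 nm

9.05


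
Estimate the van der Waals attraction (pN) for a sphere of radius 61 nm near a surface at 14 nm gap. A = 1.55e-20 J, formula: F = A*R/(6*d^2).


Convert to SI: R = 61 nm = 6.1e-08 m, d = 14 nm = 1.4e-08 m
F = A * R / (6 * d^2)
F = 1.55e-20 * 6.1e-08 / (6 * (1.4e-08)^2)
F = 8.03997e-13 N = 0.804 pN

0.804


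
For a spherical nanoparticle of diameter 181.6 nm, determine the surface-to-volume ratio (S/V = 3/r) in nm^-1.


Radius r = 181.6/2 = 90.8 nm
S/V = 3 / r = 3 / 90.8
S/V = 0.033 nm^-1

0.033


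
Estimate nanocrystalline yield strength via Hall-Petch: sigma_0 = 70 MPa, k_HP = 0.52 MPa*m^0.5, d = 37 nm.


d = 37 nm = 3.7e-08 m
sqrt(d) = 0.0001923538
Hall-Petch contribution = k / sqrt(d) = 0.52 / 0.0001923538 = 2703.4 MPa
sigma = sigma_0 + k/sqrt(d) = 70 + 2703.4 = 2773.4 MPa

2773.4


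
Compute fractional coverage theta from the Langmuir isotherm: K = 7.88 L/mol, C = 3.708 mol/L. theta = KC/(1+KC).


Langmuir isotherm: theta = K*C / (1 + K*C)
K*C = 7.88 * 3.708 = 29.21904
theta = 29.21904 / (1 + 29.21904) = 29.21904 / 30.21904
theta = 0.9669

0.9669


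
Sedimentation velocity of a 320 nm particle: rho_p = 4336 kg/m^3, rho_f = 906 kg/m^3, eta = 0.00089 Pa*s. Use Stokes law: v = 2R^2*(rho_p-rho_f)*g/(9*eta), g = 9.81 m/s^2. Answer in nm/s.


Radius R = 320/2 nm = 1.6e-07 m
Density difference = 4336 - 906 = 3430 kg/m^3
v = 2 * R^2 * (rho_p - rho_f) * g / (9 * eta)
v = 2 * (1.6e-07)^2 * 3430 * 9.81 / (9 * 0.00089)
v = 2.1508e-07 m/s = 215.0803 nm/s

215.0803


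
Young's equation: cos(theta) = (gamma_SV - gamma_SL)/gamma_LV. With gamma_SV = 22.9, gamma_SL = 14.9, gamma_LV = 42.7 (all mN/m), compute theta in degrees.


cos(theta) = (gamma_SV - gamma_SL) / gamma_LV
cos(theta) = (22.9 - 14.9) / 42.7
cos(theta) = 0.187354
theta = arccos(0.187354) = 79.2 degrees

79.2


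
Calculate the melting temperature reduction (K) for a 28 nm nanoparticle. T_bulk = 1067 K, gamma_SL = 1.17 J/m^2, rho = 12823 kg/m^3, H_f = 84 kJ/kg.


Radius R = 28/2 = 14 nm = 1.4e-08 m
Convert H_f = 84 kJ/kg = 84000 J/kg
dT = 2 * gamma_SL * T_bulk / (rho * H_f * R)
dT = 2 * 1.17 * 1067 / (12823 * 84000 * 1.4e-08)
dT = 165.6 K

165.6


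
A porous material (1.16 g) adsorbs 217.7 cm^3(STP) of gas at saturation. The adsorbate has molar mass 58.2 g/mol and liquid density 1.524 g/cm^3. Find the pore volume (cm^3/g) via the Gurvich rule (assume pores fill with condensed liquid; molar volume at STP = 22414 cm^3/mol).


Moles adsorbed n = V_ads / 22414 = 217.7 / 22414 = 9.712680e-03 mol
Liquid volume V_liq = n * M / rho_liq = 9.712680e-03 * 58.2 / 1.524 = 0.37092 cm^3
Specific pore volume V_pore = V_liq / m_sample = 0.37092 / 1.16
V_pore = 0.3198 cm^3/g

0.3198


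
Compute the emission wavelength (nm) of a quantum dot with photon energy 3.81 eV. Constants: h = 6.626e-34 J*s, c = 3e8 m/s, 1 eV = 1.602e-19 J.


Convert energy: E = 3.81 eV = 3.81 * 1.602e-19 = 6.10362e-19 J
lambda = h*c / E = 6.626e-34 * 3e8 / 6.10362e-19
lambda = 3.25676e-07 m = 325.7 nm

325.7


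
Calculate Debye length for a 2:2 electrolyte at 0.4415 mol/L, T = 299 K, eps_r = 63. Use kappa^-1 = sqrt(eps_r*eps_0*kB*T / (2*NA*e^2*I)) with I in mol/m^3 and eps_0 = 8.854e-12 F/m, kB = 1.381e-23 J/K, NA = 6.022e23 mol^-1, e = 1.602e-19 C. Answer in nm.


Ionic strength I = 0.4415 * 2^2 * 1000 = 1766 mol/m^3
kappa^-1 = sqrt(63 * 8.854e-12 * 1.381e-23 * 299 / (2 * 6.022e23 * (1.602e-19)^2 * 1766))
kappa^-1 = 0.205 nm

0.205


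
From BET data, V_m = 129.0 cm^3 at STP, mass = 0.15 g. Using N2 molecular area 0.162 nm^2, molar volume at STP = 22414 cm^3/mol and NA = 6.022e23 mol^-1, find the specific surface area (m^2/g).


Number of moles in monolayer = V_m / 22414 = 129.0 / 22414 = 0.00575533
Number of molecules = moles * NA = 0.00575533 * 6.022e23
SA = molecules * sigma / mass
SA = (129.0 / 22414) * 6.022e23 * 0.162e-18 / 0.15
SA = 3743.1 m^2/g

3743.1


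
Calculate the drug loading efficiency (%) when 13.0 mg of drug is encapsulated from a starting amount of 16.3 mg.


Drug loading efficiency = (drug loaded / drug initial) * 100
DLE = 13.0 / 16.3 * 100
DLE = 0.7975 * 100
DLE = 79.75%

79.75


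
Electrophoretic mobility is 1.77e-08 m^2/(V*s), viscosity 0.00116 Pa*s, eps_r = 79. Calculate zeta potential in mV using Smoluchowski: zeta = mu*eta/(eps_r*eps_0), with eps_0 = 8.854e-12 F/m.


Smoluchowski equation: zeta = mu * eta / (eps_r * eps_0)
zeta = 1.77e-08 * 0.00116 / (79 * 8.854e-12)
zeta = 0.029354 V = 29.35 mV

29.35


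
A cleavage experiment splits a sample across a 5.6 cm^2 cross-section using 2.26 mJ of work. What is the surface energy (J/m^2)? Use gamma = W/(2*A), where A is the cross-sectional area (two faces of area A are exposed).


Convert: A = 5.6 cm^2 = 0.00056 m^2, W = 2.26 mJ = 0.00226 J
Cleaving exposes two faces of area A, so total new surface = 2*A and gamma = W / (2*A)
gamma = 0.00226 / (2 * 0.00056)
gamma = 2.018 J/m^2

2.018


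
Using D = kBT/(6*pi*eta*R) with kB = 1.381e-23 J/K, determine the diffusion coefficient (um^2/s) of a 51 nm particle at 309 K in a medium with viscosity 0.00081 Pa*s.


Radius R = 51/2 = 25.5 nm = 2.55e-08 m
D = kB*T / (6*pi*eta*R)
D = 1.381e-23 * 309 / (6 * pi * 0.00081 * 2.55e-08)
D = 1.09604e-11 m^2/s = 10.96 um^2/s

10.96


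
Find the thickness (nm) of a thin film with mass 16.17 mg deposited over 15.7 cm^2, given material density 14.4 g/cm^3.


Convert: m = 16.17 mg = 1.6170e-05 kg, A = 15.7 cm^2 = 1.5700e-03 m^2, rho = 14.4 g/cm^3 = 14400 kg/m^3
t = m / (A * rho)
t = 1.6170e-05 / (1.5700e-03 * 14400)
t = 7.1523e-07 m = 715.2 nm

715.2


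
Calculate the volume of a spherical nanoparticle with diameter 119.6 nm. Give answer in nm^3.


Radius r = 119.6/2 = 59.8 nm
Volume V = (4/3) * pi * r^3
V = (4/3) * pi * (59.8)^3
V = 895761.02 nm^3

895761.02


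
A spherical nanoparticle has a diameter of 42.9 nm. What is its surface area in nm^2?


Radius r = 42.9/2 = 21.45 nm
Surface area SA = 4 * pi * r^2
SA = 4 * pi * (21.45)^2
SA = 5781.82 nm^2

5781.82


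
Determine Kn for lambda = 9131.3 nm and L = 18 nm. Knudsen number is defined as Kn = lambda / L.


Knudsen number Kn = lambda / L
Kn = 9131.3 / 18
Kn = 507.2944

507.2944


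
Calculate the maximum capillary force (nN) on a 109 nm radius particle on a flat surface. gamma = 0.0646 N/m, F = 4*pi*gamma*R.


Convert radius: R = 109 nm = 1.09e-07 m
F = 4 * pi * gamma * R
F = 4 * pi * 0.0646 * 1.09e-07
F = 8.84848e-08 N = 88.4848 nN

88.4848


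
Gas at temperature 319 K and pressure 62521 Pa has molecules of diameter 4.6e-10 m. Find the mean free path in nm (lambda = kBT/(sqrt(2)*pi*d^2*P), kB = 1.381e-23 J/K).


Mean free path: lambda = kB*T / (sqrt(2) * pi * d^2 * P)
lambda = 1.381e-23 * 319 / (sqrt(2) * pi * (4.6e-10)^2 * 62521)
lambda = 7.49511e-08 m
lambda = 74.95 nm

74.95


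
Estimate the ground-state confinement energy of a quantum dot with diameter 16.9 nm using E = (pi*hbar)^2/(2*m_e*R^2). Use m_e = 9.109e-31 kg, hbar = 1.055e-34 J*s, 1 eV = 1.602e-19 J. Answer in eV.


Radius R = 16.9/2 = 8.45 nm = 8.45e-09 m
E = (pi * 1.055e-34)^2 / (2 * 9.109e-31 * (8.45e-09)^2)
E(J) = 8.44482e-22
E = E(J) / 1.602e-19 = 0.0053 eV

0.0053


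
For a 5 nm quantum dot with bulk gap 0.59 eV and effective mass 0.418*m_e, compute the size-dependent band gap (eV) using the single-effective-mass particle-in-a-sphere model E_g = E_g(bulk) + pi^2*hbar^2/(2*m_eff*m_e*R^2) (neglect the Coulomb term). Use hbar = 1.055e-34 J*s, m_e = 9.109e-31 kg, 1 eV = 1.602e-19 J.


Radius R = 5/2 nm = 2.5e-09 m
Confinement energy dE = pi^2 * hbar^2 / (2 * m_eff * m_e * R^2)
dE = pi^2 * (1.055e-34)^2 / (2 * 0.418 * 9.109e-31 * (2.5e-09)^2) J, divided by 1.602e-19 J/eV
dE = 0.1441 eV
Total band gap = E_g(bulk) + dE = 0.59 + 0.1441 = 0.7341 eV

0.7341


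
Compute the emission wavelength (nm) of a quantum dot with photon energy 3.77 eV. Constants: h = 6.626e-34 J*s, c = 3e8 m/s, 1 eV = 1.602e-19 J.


Convert energy: E = 3.77 eV = 3.77 * 1.602e-19 = 6.03954e-19 J
lambda = h*c / E = 6.626e-34 * 3e8 / 6.03954e-19
lambda = 3.29131e-07 m = 329.1 nm

329.1


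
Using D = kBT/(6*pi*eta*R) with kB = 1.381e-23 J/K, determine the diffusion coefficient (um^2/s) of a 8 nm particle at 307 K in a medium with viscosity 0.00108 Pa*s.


Radius R = 8/2 = 4 nm = 4e-09 m
D = kB*T / (6*pi*eta*R)
D = 1.381e-23 * 307 / (6 * pi * 0.00108 * 4e-09)
D = 5.20652e-11 m^2/s = 52.065 um^2/s

52.065


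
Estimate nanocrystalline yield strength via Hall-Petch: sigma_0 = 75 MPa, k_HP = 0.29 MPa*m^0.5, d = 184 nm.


d = 184 nm = 1.84e-07 m
sqrt(d) = 0.0004289522
Hall-Petch contribution = k / sqrt(d) = 0.29 / 0.0004289522 = 676.1 MPa
sigma = sigma_0 + k/sqrt(d) = 75 + 676.1 = 751.1 MPa

751.1


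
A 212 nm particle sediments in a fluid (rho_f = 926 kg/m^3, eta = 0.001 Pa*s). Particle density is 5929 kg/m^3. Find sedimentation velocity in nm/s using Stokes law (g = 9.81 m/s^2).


Radius R = 212/2 nm = 1.06e-07 m
Density difference = 5929 - 926 = 5003 kg/m^3
v = 2 * R^2 * (rho_p - rho_f) * g / (9 * eta)
v = 2 * (1.06e-07)^2 * 5003 * 9.81 / (9 * 0.001)
v = 1.22546e-07 m/s = 122.5459 nm/s

122.5459


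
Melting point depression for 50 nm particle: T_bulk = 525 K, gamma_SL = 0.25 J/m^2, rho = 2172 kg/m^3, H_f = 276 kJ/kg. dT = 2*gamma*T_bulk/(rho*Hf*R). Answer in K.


Radius R = 50/2 = 25 nm = 2.5e-08 m
Convert H_f = 276 kJ/kg = 276000 J/kg
dT = 2 * gamma_SL * T_bulk / (rho * H_f * R)
dT = 2 * 0.25 * 525 / (2172 * 276000 * 2.5e-08)
dT = 17.5 K

17.5


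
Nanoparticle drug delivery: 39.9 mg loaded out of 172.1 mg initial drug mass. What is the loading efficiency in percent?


Drug loading efficiency = (drug loaded / drug initial) * 100
DLE = 39.9 / 172.1 * 100
DLE = 0.2318 * 100
DLE = 23.18%

23.18


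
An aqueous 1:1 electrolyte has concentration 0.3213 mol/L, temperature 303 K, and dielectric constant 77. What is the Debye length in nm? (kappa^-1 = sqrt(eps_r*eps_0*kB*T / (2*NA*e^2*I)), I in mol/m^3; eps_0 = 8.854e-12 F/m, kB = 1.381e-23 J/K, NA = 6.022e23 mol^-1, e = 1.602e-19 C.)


Ionic strength I = 0.3213 * 1^2 * 1000 = 321.3 mol/m^3
kappa^-1 = sqrt(77 * 8.854e-12 * 1.381e-23 * 303 / (2 * 6.022e23 * (1.602e-19)^2 * 321.3))
kappa^-1 = 0.536 nm

0.536


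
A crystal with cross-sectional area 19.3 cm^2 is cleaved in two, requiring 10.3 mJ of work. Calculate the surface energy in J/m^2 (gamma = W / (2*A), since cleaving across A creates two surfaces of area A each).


Convert: A = 19.3 cm^2 = 0.00193 m^2, W = 10.3 mJ = 0.0103 J
Cleaving exposes two faces of area A, so total new surface = 2*A and gamma = W / (2*A)
gamma = 0.0103 / (2 * 0.00193)
gamma = 2.668 J/m^2

2.668


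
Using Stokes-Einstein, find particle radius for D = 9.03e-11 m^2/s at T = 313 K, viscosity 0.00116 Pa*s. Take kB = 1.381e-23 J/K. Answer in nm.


Stokes-Einstein: R = kB*T / (6*pi*eta*D)
R = 1.381e-23 * 313 / (6 * pi * 0.00116 * 9.03e-11)
R = 2.18923e-09 m = 2.19 nm

2.19


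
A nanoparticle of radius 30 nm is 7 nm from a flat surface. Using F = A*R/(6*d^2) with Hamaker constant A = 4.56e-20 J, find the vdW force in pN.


Convert to SI: R = 30 nm = 3e-08 m, d = 7 nm = 7e-09 m
F = A * R / (6 * d^2)
F = 4.56e-20 * 3e-08 / (6 * (7e-09)^2)
F = 4.65306e-12 N = 4.653 pN

4.653


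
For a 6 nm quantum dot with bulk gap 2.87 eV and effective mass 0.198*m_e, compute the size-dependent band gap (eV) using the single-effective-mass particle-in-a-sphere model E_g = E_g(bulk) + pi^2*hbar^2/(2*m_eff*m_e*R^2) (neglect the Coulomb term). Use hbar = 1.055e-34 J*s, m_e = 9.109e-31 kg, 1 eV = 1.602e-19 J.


Radius R = 6/2 nm = 3e-09 m
Confinement energy dE = pi^2 * hbar^2 / (2 * m_eff * m_e * R^2)
dE = pi^2 * (1.055e-34)^2 / (2 * 0.198 * 9.109e-31 * (3e-09)^2) J, divided by 1.602e-19 J/eV
dE = 0.2112 eV
Total band gap = E_g(bulk) + dE = 2.87 + 0.2112 = 3.0812 eV

3.0812


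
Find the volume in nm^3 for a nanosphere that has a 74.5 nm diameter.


Radius r = 74.5/2 = 37.25 nm
Volume V = (4/3) * pi * r^3
V = (4/3) * pi * (37.25)^3
V = 216504.76 nm^3

216504.76


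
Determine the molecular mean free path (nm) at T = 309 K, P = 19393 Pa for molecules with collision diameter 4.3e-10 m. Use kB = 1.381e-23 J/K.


Mean free path: lambda = kB*T / (sqrt(2) * pi * d^2 * P)
lambda = 1.381e-23 * 309 / (sqrt(2) * pi * (4.3e-10)^2 * 19393)
lambda = 2.67858e-07 m
lambda = 267.86 nm

267.86


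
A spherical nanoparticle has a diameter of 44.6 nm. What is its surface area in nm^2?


Radius r = 44.6/2 = 22.3 nm
Surface area SA = 4 * pi * r^2
SA = 4 * pi * (22.3)^2
SA = 6249.13 nm^2

6249.13


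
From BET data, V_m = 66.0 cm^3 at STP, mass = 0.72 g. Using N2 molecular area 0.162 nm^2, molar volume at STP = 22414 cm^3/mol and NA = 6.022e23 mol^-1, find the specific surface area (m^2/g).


Number of moles in monolayer = V_m / 22414 = 66.0 / 22414 = 0.00294459
Number of molecules = moles * NA = 0.00294459 * 6.022e23
SA = molecules * sigma / mass
SA = (66.0 / 22414) * 6.022e23 * 0.162e-18 / 0.72
SA = 399.0 m^2/g

399.0


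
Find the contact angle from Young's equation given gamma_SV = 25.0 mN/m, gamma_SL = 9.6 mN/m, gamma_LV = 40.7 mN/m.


cos(theta) = (gamma_SV - gamma_SL) / gamma_LV
cos(theta) = (25.0 - 9.6) / 40.7
cos(theta) = 0.378378
theta = arccos(0.378378) = 67.77 degrees

67.77


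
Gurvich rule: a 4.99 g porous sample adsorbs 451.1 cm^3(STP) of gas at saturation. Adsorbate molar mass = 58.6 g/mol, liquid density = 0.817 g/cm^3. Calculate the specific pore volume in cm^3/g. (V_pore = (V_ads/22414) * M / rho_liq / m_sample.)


Moles adsorbed n = V_ads / 22414 = 451.1 / 22414 = 2.012581e-02 mol
Liquid volume V_liq = n * M / rho_liq = 2.012581e-02 * 58.6 / 0.817 = 1.44354 cm^3
Specific pore volume V_pore = V_liq / m_sample = 1.44354 / 4.99
V_pore = 0.2893 cm^3/g

0.2893


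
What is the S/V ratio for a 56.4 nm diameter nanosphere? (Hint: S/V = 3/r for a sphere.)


Radius r = 56.4/2 = 28.2 nm
S/V = 3 / r = 3 / 28.2
S/V = 0.1064 nm^-1

0.1064
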